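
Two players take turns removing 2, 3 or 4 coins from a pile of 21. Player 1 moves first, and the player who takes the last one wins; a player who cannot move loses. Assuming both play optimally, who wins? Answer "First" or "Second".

Compute winning (W) and losing (L) positions by backward induction:
i:   0  1  2  3  4  5  6  7  8  9 10 11 12 13 14 15 16 17 18 19 20 21
     L  L  W  W  W  W  L  L  W  W  W  W  L  L  W  W  W  W  L  L  W  W
Position 21 is W, so the first player wins.

First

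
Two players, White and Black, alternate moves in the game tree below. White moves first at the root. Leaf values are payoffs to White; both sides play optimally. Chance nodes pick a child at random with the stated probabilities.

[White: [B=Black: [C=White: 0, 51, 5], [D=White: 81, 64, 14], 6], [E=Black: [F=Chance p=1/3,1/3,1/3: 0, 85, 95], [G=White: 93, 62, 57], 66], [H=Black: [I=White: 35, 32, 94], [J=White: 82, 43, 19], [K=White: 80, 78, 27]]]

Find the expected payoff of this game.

C (White): max(0, 51, 5) = 51
D (White): max(81, 64, 14) = 81
B (Black): min(51, 81, 6) = 6
F (Chance): 1/3·0 + 1/3·85 + 1/3·95 = 60
G (White): max(93, 62, 57) = 93
E (Black): min(60, 93, 66) = 60
I (White): max(35, 32, 94) = 94
J (White): max(82, 43, 19) = 82
K (White): max(80, 78, 27) = 80
H (Black): min(94, 82, 80) = 80
Root (White): max(6, 60, 80) = 80

80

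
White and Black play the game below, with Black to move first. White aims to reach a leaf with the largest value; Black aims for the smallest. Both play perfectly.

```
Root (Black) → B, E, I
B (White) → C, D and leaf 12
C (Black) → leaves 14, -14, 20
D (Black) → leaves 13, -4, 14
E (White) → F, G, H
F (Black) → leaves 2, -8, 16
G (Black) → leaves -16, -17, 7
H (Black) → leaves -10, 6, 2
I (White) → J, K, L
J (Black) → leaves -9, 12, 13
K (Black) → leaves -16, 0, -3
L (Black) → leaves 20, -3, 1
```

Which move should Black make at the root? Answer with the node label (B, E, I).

C (Black): min(14, -14, 20) = -14
D (Black): min(13, -4, 14) = -4
B (White): max(-14, -4, 12) = 12
F (Black): min(2, -8, 16) = -8
G (Black): min(-16, -17, 7) = -17
H (Black): min(-10, 6, 2) = -10
E (White): max(-8, -17, -10) = -8
J (Black): min(-9, 12, 13) = -9
K (Black): min(-16, 0, -3) = -16
L (Black): min(20, -3, 1) = -3
I (White): max(-9, -16, -3) = -3
Root (Black): min(12, -8, -3) = -8
Black picks the child with the lowest value: E (value -8).

E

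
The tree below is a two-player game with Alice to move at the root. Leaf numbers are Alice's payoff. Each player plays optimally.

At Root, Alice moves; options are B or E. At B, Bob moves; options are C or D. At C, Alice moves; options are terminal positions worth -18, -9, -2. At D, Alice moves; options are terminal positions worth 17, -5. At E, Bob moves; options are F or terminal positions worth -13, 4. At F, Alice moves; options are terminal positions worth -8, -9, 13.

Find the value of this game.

C (Alice): max(-18, -9, -2) = -2
D (Alice): max(17, -5) = 17
B (Bob): min(-2, 17) = -2
F (Alice): max(-8, -9, 13) = 13
E (Bob): min(13, -13, 4) = -13
Root (Alice): max(-2, -13) = -2

-2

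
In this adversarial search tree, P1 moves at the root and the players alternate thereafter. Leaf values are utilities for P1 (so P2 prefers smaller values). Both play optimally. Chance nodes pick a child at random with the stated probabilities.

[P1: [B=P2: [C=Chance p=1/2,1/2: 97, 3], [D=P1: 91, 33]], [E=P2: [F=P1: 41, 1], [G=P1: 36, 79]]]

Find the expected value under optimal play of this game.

C (Chance): 1/2·97 + 1/2·3 = 50
D (P1): max(91, 33) = 91
B (P2): min(50, 91) = 50
F (P1): max(41, 1) = 41
G (P1): max(36, 79) = 79
E (P2): min(41, 79) = 41
Root (P1): max(50, 41) = 50

50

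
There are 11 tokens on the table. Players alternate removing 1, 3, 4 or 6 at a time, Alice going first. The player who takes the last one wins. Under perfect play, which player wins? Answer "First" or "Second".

First

i:   0  1  2  3  4  5  6  7  8  9 10 11
     L  W  L  W  W  W  W  L  W  L  W  W
Position 11 is W, so the first player wins.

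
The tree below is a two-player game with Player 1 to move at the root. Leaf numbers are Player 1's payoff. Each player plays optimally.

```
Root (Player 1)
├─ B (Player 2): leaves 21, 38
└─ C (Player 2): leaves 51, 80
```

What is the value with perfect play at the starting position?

B (Player 2): min(21, 38) = 21
C (Player 2): min(51, 80) = 51
Root (Player 1): max(21, 51) = 51

51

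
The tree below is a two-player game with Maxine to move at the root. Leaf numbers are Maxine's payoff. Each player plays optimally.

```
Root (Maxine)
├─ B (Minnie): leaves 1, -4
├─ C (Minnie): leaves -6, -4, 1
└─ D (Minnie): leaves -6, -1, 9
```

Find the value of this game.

B (Minnie): min(1, -4) = -4
C (Minnie): min(-6, -4, 1) = -6
D (Minnie): min(-6, -1, 9) = -6
Root (Maxine): max(-4, -6, -6) = -4

-4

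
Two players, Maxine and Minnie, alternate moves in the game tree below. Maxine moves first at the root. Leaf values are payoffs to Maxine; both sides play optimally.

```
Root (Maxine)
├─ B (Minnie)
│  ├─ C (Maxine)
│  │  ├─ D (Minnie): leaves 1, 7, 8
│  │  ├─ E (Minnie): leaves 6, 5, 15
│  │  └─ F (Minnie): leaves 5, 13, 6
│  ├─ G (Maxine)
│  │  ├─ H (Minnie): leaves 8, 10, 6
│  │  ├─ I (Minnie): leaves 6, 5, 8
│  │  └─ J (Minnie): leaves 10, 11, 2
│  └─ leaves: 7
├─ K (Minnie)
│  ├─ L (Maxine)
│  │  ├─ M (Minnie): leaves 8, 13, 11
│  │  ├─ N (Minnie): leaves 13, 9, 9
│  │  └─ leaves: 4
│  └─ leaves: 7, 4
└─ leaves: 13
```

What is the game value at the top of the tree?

13

D (Minnie): min(1, 7, 8) = 1
E (Minnie): min(6, 5, 15) = 5
F (Minnie): min(5, 13, 6) = 5
C (Maxine): max(1, 5, 5) = 5
H (Minnie): min(8, 10, 6) = 6
I (Minnie): min(6, 5, 8) = 5
J (Minnie): min(10, 11, 2) = 2
G (Maxine): max(6, 5, 2) = 6
B (Minnie): min(5, 6, 7) = 5
M (Minnie): min(8, 13, 11) = 8
N (Minnie): min(13, 9, 9) = 9
L (Maxine): max(8, 9, 4) = 9
K (Minnie): min(9, 7, 4) = 4
Root (Maxine): max(5, 4, 13) = 13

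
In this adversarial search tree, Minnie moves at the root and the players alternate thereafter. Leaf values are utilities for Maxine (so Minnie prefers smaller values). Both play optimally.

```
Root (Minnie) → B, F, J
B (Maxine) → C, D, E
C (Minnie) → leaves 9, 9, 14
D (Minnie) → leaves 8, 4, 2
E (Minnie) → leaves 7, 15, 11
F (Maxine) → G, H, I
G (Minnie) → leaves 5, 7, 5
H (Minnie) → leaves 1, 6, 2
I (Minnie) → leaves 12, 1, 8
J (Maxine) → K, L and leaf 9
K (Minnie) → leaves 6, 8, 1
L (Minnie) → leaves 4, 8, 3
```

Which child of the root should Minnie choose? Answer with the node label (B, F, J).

F

C (Minnie): min(9, 9, 14) = 9
D (Minnie): min(8, 4, 2) = 2
E (Minnie): min(7, 15, 11) = 7
B (Maxine): max(9, 2, 7) = 9
G (Minnie): min(5, 7, 5) = 5
H (Minnie): min(1, 6, 2) = 1
I (Minnie): min(12, 1, 8) = 1
F (Maxine): max(5, 1, 1) = 5
K (Minnie): min(6, 8, 1) = 1
L (Minnie): min(4, 8, 3) = 3
J (Maxine): max(1, 3, 9) = 9
Root (Minnie): min(9, 5, 9) = 5
Minnie picks the child with the lowest value: F (value 5).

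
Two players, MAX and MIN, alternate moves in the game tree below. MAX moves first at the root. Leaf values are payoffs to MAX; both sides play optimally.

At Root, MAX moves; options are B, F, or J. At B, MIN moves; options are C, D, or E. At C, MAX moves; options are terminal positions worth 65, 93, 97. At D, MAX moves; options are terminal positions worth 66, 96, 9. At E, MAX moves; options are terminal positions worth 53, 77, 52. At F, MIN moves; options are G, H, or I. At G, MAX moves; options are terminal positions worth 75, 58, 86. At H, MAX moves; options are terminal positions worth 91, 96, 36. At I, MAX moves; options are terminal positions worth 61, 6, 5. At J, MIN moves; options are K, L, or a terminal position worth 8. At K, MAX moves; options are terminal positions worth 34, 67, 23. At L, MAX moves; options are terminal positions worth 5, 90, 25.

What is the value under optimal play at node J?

8

K: max(34, 67, 23) = 67
L: max(5, 90, 25) = 90
J: min(67, 90, 8) = 8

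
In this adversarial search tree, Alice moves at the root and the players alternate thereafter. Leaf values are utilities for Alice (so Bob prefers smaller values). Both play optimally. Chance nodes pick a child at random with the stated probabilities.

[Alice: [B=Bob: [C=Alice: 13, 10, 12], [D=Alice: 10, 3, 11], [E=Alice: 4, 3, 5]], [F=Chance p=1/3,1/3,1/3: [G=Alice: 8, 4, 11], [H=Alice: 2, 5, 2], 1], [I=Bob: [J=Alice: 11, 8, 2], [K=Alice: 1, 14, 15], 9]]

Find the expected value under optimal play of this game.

9

C (Alice): max(13, 10, 12) = 13
D (Alice): max(10, 3, 11) = 11
E (Alice): max(4, 3, 5) = 5
B (Bob): min(13, 11, 5) = 5
G (Alice): max(8, 4, 11) = 11
H (Alice): max(2, 5, 2) = 5
F (Chance): 1/3·11 + 1/3·5 + 1/3·1 = 5.67
J (Alice): max(11, 8, 2) = 11
K (Alice): max(1, 14, 15) = 15
I (Bob): min(11, 15, 9) = 9
Root (Alice): max(5, 5.67, 9) = 9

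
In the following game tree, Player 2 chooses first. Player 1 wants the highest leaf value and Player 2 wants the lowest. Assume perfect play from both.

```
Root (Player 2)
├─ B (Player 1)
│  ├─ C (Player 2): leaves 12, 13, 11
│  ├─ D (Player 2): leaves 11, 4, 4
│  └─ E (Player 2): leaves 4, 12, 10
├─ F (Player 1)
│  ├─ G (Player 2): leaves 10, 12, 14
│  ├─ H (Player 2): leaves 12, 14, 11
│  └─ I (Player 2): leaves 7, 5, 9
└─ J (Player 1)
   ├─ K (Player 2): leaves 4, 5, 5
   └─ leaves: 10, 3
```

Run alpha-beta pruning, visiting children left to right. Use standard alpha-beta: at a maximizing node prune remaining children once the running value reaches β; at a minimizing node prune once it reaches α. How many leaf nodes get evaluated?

16

C [α=-∞,β=+∞]: v=11
D [α=11,β=+∞]: v=11 after child 1 ≤ α → α-cutoff, skip 2
E [α=11,β=+∞]: v=4 after child 1 ≤ α → α-cutoff, skip 2
B [α=-∞,β=+∞]: v=11
G [α=-∞,β=11]: v=10
H [α=10,β=11]: v=11
F [α=-∞,β=11]: v=11 after child 2 ≥ β → β-cutoff, skip 1
K [α=-∞,β=11]: v=4
J [α=-∞,β=11]: v=10
Root [α=-∞,β=+∞]: v=10
Leaves evaluated: 16 of 23.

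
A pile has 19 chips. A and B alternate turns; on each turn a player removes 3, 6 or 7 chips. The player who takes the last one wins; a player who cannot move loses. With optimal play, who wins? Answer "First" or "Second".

Mark each pile size as W (mover wins) or L (mover loses):
i:   0  1  2  3  4  5  6  7  8  9 10 11 12 13 14 15 16 17 18 19
     L  L  L  W  W  W  W  W  W  W  L  L  L  W  W  W  W  W  W  W
Position 19 is W, so the first player wins.

First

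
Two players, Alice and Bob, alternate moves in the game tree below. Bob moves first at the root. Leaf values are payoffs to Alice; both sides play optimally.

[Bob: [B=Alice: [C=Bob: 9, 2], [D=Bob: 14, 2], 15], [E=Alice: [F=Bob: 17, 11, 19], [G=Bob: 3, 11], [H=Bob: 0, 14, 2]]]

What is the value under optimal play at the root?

C (Bob): min(9, 2) = 2
D (Bob): min(14, 2) = 2
B (Alice): max(2, 2, 15) = 15
F (Bob): min(17, 11, 19) = 11
G (Bob): min(3, 11) = 3
H (Bob): min(0, 14, 2) = 0
E (Alice): max(11, 3, 0) = 11
Root (Bob): min(15, 11) = 11

11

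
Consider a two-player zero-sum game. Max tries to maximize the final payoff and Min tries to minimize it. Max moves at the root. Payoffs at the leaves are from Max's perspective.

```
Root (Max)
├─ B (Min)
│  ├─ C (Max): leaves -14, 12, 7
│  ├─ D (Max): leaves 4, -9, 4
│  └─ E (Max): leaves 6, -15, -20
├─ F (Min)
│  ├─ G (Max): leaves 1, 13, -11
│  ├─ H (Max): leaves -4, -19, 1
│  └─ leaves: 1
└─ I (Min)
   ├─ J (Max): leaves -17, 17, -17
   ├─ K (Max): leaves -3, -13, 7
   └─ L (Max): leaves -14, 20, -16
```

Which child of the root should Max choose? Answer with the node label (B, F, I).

C (Max): max(-14, 12, 7) = 12
D (Max): max(4, -9, 4) = 4
E (Max): max(6, -15, -20) = 6
B (Min): min(12, 4, 6) = 4
G (Max): max(1, 13, -11) = 13
H (Max): max(-4, -19, 1) = 1
F (Min): min(13, 1, 1) = 1
J (Max): max(-17, 17, -17) = 17
K (Max): max(-3, -13, 7) = 7
L (Max): max(-14, 20, -16) = 20
I (Min): min(17, 7, 20) = 7
Root (Max): max(4, 1, 7) = 7
Max picks the child with the highest value: I (value 7).

I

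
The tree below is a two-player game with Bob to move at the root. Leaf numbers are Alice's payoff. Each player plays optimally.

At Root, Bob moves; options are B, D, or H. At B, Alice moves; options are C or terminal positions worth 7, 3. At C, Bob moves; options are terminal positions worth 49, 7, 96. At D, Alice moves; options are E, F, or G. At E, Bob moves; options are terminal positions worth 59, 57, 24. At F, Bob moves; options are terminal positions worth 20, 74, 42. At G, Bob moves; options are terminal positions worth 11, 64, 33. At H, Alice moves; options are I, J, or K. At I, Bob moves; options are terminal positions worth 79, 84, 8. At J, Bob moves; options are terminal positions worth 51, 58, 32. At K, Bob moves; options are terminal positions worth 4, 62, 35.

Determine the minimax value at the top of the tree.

7

C (Bob): min(49, 7, 96) = 7
B (Alice): max(7, 7, 3) = 7
E (Bob): min(59, 57, 24) = 24
F (Bob): min(20, 74, 42) = 20
G (Bob): min(11, 64, 33) = 11
D (Alice): max(24, 20, 11) = 24
I (Bob): min(79, 84, 8) = 8
J (Bob): min(51, 58, 32) = 32
K (Bob): min(4, 62, 35) = 4
H (Alice): max(8, 32, 4) = 32
Root (Bob): min(7, 24, 32) = 7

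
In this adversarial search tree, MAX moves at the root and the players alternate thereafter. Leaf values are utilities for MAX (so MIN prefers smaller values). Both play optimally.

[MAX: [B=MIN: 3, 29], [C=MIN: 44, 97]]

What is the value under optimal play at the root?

44

B (MIN): min(3, 29) = 3
C (MIN): min(44, 97) = 44
Root (MAX): max(3, 44) = 44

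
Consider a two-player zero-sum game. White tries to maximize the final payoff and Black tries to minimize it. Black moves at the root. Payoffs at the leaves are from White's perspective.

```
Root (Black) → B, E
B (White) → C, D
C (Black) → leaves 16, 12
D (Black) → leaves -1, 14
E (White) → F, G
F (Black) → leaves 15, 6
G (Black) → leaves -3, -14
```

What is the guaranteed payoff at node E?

F: min(15, 6) = 6
G: min(-3, -14) = -14
E: max(6, -14) = 6

6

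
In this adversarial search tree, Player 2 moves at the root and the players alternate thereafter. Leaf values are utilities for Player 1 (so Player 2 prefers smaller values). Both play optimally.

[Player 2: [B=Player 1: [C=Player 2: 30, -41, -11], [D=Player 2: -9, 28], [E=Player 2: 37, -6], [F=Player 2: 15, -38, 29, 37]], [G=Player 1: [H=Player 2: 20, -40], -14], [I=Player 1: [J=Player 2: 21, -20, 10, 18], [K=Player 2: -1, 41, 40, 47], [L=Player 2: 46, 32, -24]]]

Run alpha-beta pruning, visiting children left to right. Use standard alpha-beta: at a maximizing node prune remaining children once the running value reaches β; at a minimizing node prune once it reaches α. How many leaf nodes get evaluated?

20

C [α=-∞,β=+∞]: v=-41
D [α=-41,β=+∞]: v=-9
E [α=-9,β=+∞]: v=-6
F [α=-6,β=+∞]: v=-38 after child 2 ≤ α → α-cutoff, skip 2
B [α=-∞,β=+∞]: v=-6
H [α=-∞,β=-6]: v=-40
G [α=-∞,β=-6]: v=-14
J [α=-∞,β=-14]: v=-20
K [α=-20,β=-14]: v=-1
I [α=-∞,β=-14]: v=-1 after child 2 ≥ β → β-cutoff, skip 1
Root [α=-∞,β=+∞]: v=-14
Leaves evaluated: 20 of 25.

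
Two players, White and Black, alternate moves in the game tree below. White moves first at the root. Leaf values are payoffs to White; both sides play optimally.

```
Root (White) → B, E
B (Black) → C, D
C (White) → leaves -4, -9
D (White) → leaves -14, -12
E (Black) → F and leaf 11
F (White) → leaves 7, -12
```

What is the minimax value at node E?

F: max(7, -12) = 7
E: min(7, 11) = 7

7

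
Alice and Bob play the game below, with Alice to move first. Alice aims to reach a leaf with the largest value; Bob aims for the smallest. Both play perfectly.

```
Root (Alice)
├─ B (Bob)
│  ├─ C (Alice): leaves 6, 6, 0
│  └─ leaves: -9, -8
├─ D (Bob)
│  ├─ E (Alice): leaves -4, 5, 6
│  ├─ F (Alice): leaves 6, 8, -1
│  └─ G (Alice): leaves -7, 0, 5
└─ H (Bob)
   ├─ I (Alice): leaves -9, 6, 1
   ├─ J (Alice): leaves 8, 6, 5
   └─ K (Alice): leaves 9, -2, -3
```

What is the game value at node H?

I: max(-9, 6, 1) = 6
J: max(8, 6, 5) = 8
K: max(9, -2, -3) = 9
H: min(6, 8, 9) = 6

6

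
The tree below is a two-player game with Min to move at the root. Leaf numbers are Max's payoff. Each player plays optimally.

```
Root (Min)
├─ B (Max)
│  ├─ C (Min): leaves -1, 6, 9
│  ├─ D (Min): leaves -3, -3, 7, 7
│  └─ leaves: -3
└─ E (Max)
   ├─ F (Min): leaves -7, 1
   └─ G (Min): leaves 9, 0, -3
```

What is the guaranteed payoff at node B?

-1

C: min(-1, 6, 9) = -1
D: min(-3, -3, 7, 7) = -3
B: max(-1, -3, -3) = -1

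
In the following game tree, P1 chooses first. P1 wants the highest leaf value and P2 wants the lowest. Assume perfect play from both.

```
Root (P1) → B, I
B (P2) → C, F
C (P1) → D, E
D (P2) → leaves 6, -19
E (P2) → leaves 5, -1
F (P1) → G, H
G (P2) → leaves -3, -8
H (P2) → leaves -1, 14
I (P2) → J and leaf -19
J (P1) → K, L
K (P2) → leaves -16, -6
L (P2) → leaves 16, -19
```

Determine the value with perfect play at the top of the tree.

D (P2): min(6, -19) = -19
E (P2): min(5, -1) = -1
C (P1): max(-19, -1) = -1
G (P2): min(-3, -8) = -8
H (P2): min(-1, 14) = -1
F (P1): max(-8, -1) = -1
B (P2): min(-1, -1) = -1
K (P2): min(-16, -6) = -16
L (P2): min(16, -19) = -19
J (P1): max(-16, -19) = -16
I (P2): min(-16, -19) = -19
Root (P1): max(-1, -19) = -1

-1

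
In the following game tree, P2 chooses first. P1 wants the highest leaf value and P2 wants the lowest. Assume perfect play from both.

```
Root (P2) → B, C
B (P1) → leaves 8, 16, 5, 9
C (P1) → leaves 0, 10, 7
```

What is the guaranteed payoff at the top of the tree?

10

B (P1): max(8, 16, 5, 9) = 16
C (P1): max(0, 10, 7) = 10
Root (P2): min(16, 10) = 10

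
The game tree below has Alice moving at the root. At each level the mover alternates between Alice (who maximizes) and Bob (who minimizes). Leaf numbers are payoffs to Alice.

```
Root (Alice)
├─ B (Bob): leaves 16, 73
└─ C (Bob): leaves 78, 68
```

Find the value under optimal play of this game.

68

B (Bob): min(16, 73) = 16
C (Bob): min(78, 68) = 68
Root (Alice): max(16, 68) = 68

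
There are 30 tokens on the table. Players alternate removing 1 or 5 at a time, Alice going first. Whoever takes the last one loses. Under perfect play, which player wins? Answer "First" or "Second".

Mark each pile size as W (mover wins) or L (mover loses):
i:   0  1  2  3  4  5  6  7  8  9 10 11 12 13 14 15 16 17 18 19 20 21 22 23 24 25 26 27 28 29 30
     W  L  W  L  W  L  W  L  W  L  W  L  W  L  W  L  W  L  W  L  W  L  W  L  W  L  W  L  W  L  W
Position 30 is W, so the first player wins.

First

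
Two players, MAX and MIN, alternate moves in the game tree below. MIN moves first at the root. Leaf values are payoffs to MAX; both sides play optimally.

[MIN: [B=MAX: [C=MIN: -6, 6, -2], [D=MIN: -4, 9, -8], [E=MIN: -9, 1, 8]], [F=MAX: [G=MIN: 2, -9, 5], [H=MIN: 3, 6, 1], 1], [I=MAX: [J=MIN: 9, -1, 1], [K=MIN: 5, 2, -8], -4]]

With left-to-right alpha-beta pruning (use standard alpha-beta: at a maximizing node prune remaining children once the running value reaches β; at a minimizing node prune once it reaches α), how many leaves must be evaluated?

C [α=-∞,β=+∞]: v=-6
D [α=-6,β=+∞]: v=-8
E [α=-6,β=+∞]: v=-9 after child 1 ≤ α → α-cutoff, skip 2
B [α=-∞,β=+∞]: v=-6
G [α=-∞,β=-6]: v=-9
H [α=-9,β=-6]: v=1
F [α=-∞,β=-6]: v=1 after child 2 ≥ β → β-cutoff, skip 1
J [α=-∞,β=-6]: v=-1
I [α=-∞,β=-6]: v=-1 after child 1 ≥ β → β-cutoff, skip 2
Root [α=-∞,β=+∞]: v=-6
Leaves evaluated: 16 of 23.

16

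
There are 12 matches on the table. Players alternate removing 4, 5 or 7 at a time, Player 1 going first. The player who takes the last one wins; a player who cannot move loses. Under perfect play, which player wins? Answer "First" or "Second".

W/L table (W = player to move can force a win):
i:   0  1  2  3  4  5  6  7  8  9 10 11 12
     L  L  L  L  W  W  W  W  W  W  W  L  L
Position 12 is L, so the second player wins.

Second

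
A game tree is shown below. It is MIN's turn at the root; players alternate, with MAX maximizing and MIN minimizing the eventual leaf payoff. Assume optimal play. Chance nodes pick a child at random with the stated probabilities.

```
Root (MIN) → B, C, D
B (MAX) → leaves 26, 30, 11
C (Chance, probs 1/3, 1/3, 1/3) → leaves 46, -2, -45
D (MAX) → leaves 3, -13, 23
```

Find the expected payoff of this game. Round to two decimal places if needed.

B (MAX): max(26, 30, 11) = 30
C (Chance): 1/3·46 + 1/3·-2 + 1/3·-45 = -0.33
D (MAX): max(3, -13, 23) = 23
Root (MIN): min(30, -0.33, 23) = -0.33

-0.33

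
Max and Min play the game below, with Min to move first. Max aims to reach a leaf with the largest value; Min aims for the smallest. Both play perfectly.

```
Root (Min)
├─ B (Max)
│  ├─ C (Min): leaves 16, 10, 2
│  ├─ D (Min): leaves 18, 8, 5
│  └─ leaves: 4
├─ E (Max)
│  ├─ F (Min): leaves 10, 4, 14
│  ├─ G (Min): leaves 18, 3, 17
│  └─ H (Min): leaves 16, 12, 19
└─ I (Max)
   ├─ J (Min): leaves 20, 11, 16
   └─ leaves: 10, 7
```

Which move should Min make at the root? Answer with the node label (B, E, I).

C (Min): min(16, 10, 2) = 2
D (Min): min(18, 8, 5) = 5
B (Max): max(2, 5, 4) = 5
F (Min): min(10, 4, 14) = 4
G (Min): min(18, 3, 17) = 3
H (Min): min(16, 12, 19) = 12
E (Max): max(4, 3, 12) = 12
J (Min): min(20, 11, 16) = 11
I (Max): max(11, 10, 7) = 11
Root (Min): min(5, 12, 11) = 5
Min picks the child with the lowest value: B (value 5).

B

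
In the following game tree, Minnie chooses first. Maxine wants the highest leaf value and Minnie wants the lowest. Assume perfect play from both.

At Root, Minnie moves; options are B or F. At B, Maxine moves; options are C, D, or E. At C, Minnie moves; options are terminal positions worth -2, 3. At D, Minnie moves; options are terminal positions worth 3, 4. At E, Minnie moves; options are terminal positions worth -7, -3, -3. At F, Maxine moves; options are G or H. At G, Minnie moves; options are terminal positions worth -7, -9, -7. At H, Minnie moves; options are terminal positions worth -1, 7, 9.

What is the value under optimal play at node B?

3

C: min(-2, 3) = -2
D: min(3, 4) = 3
E: min(-7, -3, -3) = -7
B: max(-2, 3, -7) = 3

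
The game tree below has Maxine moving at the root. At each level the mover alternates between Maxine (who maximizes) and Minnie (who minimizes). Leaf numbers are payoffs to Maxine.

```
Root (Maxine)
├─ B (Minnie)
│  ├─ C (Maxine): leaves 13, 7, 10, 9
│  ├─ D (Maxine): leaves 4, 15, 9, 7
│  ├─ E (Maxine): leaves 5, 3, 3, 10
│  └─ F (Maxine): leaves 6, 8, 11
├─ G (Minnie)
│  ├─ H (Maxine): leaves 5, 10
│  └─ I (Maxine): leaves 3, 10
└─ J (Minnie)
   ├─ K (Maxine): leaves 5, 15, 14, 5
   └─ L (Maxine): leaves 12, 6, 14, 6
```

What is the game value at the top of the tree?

C (Maxine): max(13, 7, 10, 9) = 13
D (Maxine): max(4, 15, 9, 7) = 15
E (Maxine): max(5, 3, 3, 10) = 10
F (Maxine): max(6, 8, 11) = 11
B (Minnie): min(13, 15, 10, 11) = 10
H (Maxine): max(5, 10) = 10
I (Maxine): max(3, 10) = 10
G (Minnie): min(10, 10) = 10
K (Maxine): max(5, 15, 14, 5) = 15
L (Maxine): max(12, 6, 14, 6) = 14
J (Minnie): min(15, 14) = 14
Root (Maxine): max(10, 10, 14) = 14

14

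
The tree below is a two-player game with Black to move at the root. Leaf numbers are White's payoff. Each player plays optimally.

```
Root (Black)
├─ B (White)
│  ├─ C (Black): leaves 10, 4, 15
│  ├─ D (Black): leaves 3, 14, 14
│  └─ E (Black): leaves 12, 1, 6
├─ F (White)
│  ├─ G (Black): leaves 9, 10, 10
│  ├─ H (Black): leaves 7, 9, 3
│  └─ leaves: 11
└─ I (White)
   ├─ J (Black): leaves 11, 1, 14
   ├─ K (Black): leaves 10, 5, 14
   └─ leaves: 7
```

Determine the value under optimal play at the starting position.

4

C (Black): min(10, 4, 15) = 4
D (Black): min(3, 14, 14) = 3
E (Black): min(12, 1, 6) = 1
B (White): max(4, 3, 1) = 4
G (Black): min(9, 10, 10) = 9
H (Black): min(7, 9, 3) = 3
F (White): max(9, 3, 11) = 11
J (Black): min(11, 1, 14) = 1
K (Black): min(10, 5, 14) = 5
I (White): max(1, 5, 7) = 7
Root (Black): min(4, 11, 7) = 4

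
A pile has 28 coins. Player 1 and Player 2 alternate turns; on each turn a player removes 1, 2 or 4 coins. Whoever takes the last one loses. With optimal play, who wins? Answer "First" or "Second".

Mark each pile size as W (mover wins) or L (mover loses):
i:   0  1  2  3  4  5  6  7  8  9 10 11 12 13 14 15 16 17 18 19 20 21 22 23 24 25 26 27 28
     W  L  W  W  L  W  W  L  W  W  L  W  W  L  W  W  L  W  W  L  W  W  L  W  W  L  W  W  L
Position 28 is L, so the second player wins.

Second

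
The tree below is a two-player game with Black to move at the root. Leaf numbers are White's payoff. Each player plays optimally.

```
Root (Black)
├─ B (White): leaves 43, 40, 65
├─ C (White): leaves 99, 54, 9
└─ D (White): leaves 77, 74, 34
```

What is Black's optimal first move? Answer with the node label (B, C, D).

B

B (White): max(43, 40, 65) = 65
C (White): max(99, 54, 9) = 99
D (White): max(77, 74, 34) = 77
Root (Black): min(65, 99, 77) = 65
Black picks the child with the lowest value: B (value 65).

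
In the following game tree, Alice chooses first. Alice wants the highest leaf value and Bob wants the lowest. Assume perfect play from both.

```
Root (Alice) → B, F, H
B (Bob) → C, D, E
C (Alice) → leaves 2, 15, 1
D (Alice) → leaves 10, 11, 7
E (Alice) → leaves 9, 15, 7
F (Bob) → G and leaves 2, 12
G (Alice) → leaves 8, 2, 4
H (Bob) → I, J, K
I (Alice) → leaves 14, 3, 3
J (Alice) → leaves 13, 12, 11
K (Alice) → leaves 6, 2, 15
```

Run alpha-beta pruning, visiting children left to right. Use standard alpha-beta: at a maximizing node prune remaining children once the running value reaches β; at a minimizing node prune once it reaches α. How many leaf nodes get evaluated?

C [α=-∞,β=+∞]: v=15
D [α=-∞,β=15]: v=11
E [α=-∞,β=11]: v=15 after child 2 ≥ β → β-cutoff, skip 1
B [α=-∞,β=+∞]: v=11
G [α=11,β=+∞]: v=8
F [α=11,β=+∞]: v=8 after child 1 ≤ α → α-cutoff, skip 2
I [α=11,β=+∞]: v=14
J [α=11,β=14]: v=13
K [α=11,β=13]: v=15
H [α=11,β=+∞]: v=13
Root [α=-∞,β=+∞]: v=13
Leaves evaluated: 20 of 23.

20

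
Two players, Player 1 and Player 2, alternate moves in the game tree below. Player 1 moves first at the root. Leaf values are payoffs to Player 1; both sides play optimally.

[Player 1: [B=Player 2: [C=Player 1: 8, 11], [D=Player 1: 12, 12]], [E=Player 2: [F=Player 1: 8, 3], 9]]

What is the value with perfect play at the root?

C (Player 1): max(8, 11) = 11
D (Player 1): max(12, 12) = 12
B (Player 2): min(11, 12) = 11
F (Player 1): max(8, 3) = 8
E (Player 2): min(8, 9) = 8
Root (Player 1): max(11, 8) = 11

11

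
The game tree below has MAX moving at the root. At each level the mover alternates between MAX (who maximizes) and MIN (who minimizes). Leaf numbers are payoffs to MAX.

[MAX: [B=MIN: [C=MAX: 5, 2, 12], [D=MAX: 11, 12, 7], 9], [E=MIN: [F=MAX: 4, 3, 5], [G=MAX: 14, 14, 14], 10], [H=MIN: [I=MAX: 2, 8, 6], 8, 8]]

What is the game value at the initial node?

C (MAX): max(5, 2, 12) = 12
D (MAX): max(11, 12, 7) = 12
B (MIN): min(12, 12, 9) = 9
F (MAX): max(4, 3, 5) = 5
G (MAX): max(14, 14, 14) = 14
E (MIN): min(5, 14, 10) = 5
I (MAX): max(2, 8, 6) = 8
H (MIN): min(8, 8, 8) = 8
Root (MAX): max(9, 5, 8) = 9

9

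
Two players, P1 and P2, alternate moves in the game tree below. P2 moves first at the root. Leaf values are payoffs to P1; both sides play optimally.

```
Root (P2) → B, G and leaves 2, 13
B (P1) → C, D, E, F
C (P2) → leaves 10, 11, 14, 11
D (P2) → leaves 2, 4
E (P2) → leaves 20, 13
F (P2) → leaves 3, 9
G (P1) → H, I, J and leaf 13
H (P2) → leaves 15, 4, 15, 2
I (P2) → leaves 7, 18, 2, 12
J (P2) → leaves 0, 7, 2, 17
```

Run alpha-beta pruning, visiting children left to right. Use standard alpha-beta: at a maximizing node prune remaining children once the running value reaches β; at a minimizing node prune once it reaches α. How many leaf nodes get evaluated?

C [α=-∞,β=+∞]: v=10
D [α=10,β=+∞]: v=2 after child 1 ≤ α → α-cutoff, skip 1
E [α=10,β=+∞]: v=13
F [α=13,β=+∞]: v=3 after child 1 ≤ α → α-cutoff, skip 1
B [α=-∞,β=+∞]: v=13
H [α=-∞,β=13]: v=2
I [α=2,β=13]: v=2 after child 3 ≤ α → α-cutoff, skip 1
J [α=2,β=13]: v=0 after child 1 ≤ α → α-cutoff, skip 3
G [α=-∞,β=13]: v=13
Root [α=-∞,β=+∞]: v=2
Leaves evaluated: 19 of 25.

19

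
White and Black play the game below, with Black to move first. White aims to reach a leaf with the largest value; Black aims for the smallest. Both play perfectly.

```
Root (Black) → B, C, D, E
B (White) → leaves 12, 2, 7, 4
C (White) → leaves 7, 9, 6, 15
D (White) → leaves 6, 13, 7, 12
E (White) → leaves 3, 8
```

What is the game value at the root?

8

B (White): max(12, 2, 7, 4) = 12
C (White): max(7, 9, 6, 15) = 15
D (White): max(6, 13, 7, 12) = 13
E (White): max(3, 8) = 8
Root (Black): min(12, 15, 13, 8) = 8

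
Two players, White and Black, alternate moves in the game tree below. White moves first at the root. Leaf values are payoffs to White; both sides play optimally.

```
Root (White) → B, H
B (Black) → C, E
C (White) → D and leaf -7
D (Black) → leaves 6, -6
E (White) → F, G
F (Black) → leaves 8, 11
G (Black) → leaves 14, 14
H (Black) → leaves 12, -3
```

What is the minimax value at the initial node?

-3

D (Black): min(6, -6) = -6
C (White): max(-6, -7) = -6
F (Black): min(8, 11) = 8
G (Black): min(14, 14) = 14
E (White): max(8, 14) = 14
B (Black): min(-6, 14) = -6
H (Black): min(12, -3) = -3
Root (White): max(-6, -3) = -3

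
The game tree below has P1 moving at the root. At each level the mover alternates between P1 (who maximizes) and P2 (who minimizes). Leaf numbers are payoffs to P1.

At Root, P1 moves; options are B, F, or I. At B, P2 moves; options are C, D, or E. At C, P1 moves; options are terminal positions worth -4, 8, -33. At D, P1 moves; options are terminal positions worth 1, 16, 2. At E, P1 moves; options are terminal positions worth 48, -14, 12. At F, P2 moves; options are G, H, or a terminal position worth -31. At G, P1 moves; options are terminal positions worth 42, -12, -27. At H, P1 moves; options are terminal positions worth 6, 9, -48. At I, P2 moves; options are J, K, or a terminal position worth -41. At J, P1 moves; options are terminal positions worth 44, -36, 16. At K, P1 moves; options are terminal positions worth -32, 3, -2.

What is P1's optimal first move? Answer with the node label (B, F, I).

B

C (P1): max(-4, 8, -33) = 8
D (P1): max(1, 16, 2) = 16
E (P1): max(48, -14, 12) = 48
B (P2): min(8, 16, 48) = 8
G (P1): max(42, -12, -27) = 42
H (P1): max(6, 9, -48) = 9
F (P2): min(42, 9, -31) = -31
J (P1): max(44, -36, 16) = 44
K (P1): max(-32, 3, -2) = 3
I (P2): min(44, 3, -41) = -41
Root (P1): max(8, -31, -41) = 8
P1 picks the child with the highest value: B (value 8).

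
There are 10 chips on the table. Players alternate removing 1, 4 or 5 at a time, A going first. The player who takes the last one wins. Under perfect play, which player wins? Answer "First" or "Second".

Positions where the player to move wins (W) vs loses (L):
i:   0  1  2  3  4  5  6  7  8  9 10
     L  W  L  W  W  W  W  W  L  W  L
Position 10 is L, so the second player wins.

Second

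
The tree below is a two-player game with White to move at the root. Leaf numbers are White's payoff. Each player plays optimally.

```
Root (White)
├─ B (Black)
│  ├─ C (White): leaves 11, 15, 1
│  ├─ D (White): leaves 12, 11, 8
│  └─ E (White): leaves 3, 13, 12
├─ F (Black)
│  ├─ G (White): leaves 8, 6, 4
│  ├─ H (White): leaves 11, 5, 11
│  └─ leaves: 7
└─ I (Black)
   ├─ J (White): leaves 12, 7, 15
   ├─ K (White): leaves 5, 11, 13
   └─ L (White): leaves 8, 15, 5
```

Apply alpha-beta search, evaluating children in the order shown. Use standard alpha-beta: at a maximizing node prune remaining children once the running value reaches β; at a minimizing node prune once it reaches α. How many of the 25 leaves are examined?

C [α=-∞,β=+∞]: v=15
D [α=-∞,β=15]: v=12
E [α=-∞,β=12]: v=13 after child 2 ≥ β → β-cutoff, skip 1
B [α=-∞,β=+∞]: v=12
G [α=12,β=+∞]: v=8
F [α=12,β=+∞]: v=8 after child 1 ≤ α → α-cutoff, skip 2
J [α=12,β=+∞]: v=15
K [α=12,β=15]: v=13
L [α=12,β=13]: v=15 after child 2 ≥ β → β-cutoff, skip 1
I [α=12,β=+∞]: v=13
Root [α=-∞,β=+∞]: v=13
Leaves evaluated: 19 of 25.

19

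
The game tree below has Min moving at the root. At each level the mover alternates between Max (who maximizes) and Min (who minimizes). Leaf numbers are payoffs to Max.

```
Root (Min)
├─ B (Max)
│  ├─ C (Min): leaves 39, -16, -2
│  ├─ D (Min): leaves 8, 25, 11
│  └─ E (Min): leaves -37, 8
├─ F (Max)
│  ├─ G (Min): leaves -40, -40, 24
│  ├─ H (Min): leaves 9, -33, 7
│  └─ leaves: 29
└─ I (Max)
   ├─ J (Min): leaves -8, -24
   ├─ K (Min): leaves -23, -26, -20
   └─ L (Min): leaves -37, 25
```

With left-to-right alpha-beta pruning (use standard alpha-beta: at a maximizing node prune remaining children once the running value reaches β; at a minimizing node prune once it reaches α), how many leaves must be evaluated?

C [α=-∞,β=+∞]: v=-16
D [α=-16,β=+∞]: v=8
E [α=8,β=+∞]: v=-37 after child 1 ≤ α → α-cutoff, skip 1
B [α=-∞,β=+∞]: v=8
G [α=-∞,β=8]: v=-40
H [α=-40,β=8]: v=-33
F [α=-∞,β=8]: v=29
J [α=-∞,β=8]: v=-24
K [α=-24,β=8]: v=-26 after child 2 ≤ α → α-cutoff, skip 1
L [α=-24,β=8]: v=-37 after child 1 ≤ α → α-cutoff, skip 1
I [α=-∞,β=8]: v=-24
Root [α=-∞,β=+∞]: v=-24
Leaves evaluated: 19 of 22.

19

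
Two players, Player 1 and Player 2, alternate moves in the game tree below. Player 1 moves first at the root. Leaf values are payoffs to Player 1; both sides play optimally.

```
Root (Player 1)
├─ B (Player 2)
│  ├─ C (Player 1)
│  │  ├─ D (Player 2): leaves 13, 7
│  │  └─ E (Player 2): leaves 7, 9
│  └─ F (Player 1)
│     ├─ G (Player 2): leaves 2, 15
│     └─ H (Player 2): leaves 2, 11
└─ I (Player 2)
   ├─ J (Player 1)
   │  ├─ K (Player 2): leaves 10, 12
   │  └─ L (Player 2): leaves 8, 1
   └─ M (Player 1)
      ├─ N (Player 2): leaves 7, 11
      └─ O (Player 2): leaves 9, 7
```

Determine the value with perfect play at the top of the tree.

D (Player 2): min(13, 7) = 7
E (Player 2): min(7, 9) = 7
C (Player 1): max(7, 7) = 7
G (Player 2): min(2, 15) = 2
H (Player 2): min(2, 11) = 2
F (Player 1): max(2, 2) = 2
B (Player 2): min(7, 2) = 2
K (Player 2): min(10, 12) = 10
L (Player 2): min(8, 1) = 1
J (Player 1): max(10, 1) = 10
N (Player 2): min(7, 11) = 7
O (Player 2): min(9, 7) = 7
M (Player 1): max(7, 7) = 7
I (Player 2): min(10, 7) = 7
Root (Player 1): max(2, 7) = 7

7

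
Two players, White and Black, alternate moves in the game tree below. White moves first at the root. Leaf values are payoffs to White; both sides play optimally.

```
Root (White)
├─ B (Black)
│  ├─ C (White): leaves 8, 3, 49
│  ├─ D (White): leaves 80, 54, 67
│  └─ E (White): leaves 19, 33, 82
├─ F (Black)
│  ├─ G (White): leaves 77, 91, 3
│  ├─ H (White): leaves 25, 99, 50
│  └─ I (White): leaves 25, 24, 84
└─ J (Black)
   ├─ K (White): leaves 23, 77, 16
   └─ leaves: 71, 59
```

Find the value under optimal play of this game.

C (White): max(8, 3, 49) = 49
D (White): max(80, 54, 67) = 80
E (White): max(19, 33, 82) = 82
B (Black): min(49, 80, 82) = 49
G (White): max(77, 91, 3) = 91
H (White): max(25, 99, 50) = 99
I (White): max(25, 24, 84) = 84
F (Black): min(91, 99, 84) = 84
K (White): max(23, 77, 16) = 77
J (Black): min(77, 71, 59) = 59
Root (White): max(49, 84, 59) = 84

84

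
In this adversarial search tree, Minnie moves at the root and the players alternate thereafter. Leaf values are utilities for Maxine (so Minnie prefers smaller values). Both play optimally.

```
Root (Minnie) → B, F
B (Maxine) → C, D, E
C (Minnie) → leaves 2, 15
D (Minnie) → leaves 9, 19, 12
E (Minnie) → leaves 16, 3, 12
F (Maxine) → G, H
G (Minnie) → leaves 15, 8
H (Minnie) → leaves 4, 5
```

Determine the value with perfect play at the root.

C (Minnie): min(2, 15) = 2
D (Minnie): min(9, 19, 12) = 9
E (Minnie): min(16, 3, 12) = 3
B (Maxine): max(2, 9, 3) = 9
G (Minnie): min(15, 8) = 8
H (Minnie): min(4, 5) = 4
F (Maxine): max(8, 4) = 8
Root (Minnie): min(9, 8) = 8

8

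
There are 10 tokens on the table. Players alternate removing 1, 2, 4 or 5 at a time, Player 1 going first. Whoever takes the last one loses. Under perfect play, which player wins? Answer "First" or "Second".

Second

Positions where the player to move wins (W) vs loses (L):
i:   0  1  2  3  4  5  6  7  8  9 10
     W  L  W  W  L  W  W  L  W  W  L
Position 10 is L, so the second player wins.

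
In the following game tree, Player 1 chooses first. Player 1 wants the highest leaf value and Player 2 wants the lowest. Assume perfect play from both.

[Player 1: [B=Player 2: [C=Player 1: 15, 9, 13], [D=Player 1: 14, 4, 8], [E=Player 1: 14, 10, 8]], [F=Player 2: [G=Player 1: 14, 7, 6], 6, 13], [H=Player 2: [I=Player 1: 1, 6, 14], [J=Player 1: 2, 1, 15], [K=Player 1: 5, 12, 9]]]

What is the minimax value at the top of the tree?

14

C (Player 1): max(15, 9, 13) = 15
D (Player 1): max(14, 4, 8) = 14
E (Player 1): max(14, 10, 8) = 14
B (Player 2): min(15, 14, 14) = 14
G (Player 1): max(14, 7, 6) = 14
F (Player 2): min(14, 6, 13) = 6
I (Player 1): max(1, 6, 14) = 14
J (Player 1): max(2, 1, 15) = 15
K (Player 1): max(5, 12, 9) = 12
H (Player 2): min(14, 15, 12) = 12
Root (Player 1): max(14, 6, 12) = 14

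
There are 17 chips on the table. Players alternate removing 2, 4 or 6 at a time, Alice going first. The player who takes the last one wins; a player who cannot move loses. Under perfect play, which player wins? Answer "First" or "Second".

W/L table (W = player to move can force a win):
i:   0  1  2  3  4  5  6  7  8  9 10 11 12 13 14 15 16 17
     L  L  W  W  W  W  W  W  L  L  W  W  W  W  W  W  L  L
Position 17 is L, so the second player wins.

Second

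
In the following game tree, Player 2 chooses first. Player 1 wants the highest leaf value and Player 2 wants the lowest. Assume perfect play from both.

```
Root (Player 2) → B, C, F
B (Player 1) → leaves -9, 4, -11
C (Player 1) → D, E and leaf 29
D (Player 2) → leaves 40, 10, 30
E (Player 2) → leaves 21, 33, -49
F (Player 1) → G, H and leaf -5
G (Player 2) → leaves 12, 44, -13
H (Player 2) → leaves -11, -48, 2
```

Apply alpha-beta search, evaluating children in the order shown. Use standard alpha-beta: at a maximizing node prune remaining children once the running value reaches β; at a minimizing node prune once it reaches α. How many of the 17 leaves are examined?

12

B [α=-∞,β=+∞]: v=4
D [α=-∞,β=4]: v=10
C [α=-∞,β=4]: v=10 after child 1 ≥ β → β-cutoff, skip 2
G [α=-∞,β=4]: v=-13
H [α=-13,β=4]: v=-48 after child 2 ≤ α → α-cutoff, skip 1
F [α=-∞,β=4]: v=-5
Root [α=-∞,β=+∞]: v=-5
Leaves evaluated: 12 of 17.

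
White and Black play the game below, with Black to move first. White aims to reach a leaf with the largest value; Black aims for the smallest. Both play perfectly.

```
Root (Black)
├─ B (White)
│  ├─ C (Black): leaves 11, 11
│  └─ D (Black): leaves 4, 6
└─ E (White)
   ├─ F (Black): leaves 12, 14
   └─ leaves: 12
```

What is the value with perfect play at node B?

11

C: min(11, 11) = 11
D: min(4, 6) = 4
B: max(11, 4) = 11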